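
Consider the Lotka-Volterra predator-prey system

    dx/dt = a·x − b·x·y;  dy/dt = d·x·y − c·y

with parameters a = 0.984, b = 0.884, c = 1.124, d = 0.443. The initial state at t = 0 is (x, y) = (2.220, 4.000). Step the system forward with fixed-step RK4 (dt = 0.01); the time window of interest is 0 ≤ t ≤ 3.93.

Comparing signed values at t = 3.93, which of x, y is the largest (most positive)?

t=0.000: state=(2.220, 4.000)
step 1 (dt=0.01): k1=(-5.665, -0.562), k2=(-5.588, -0.612), k3=(-5.588, -0.611), k4=(-5.511, -0.660); state += dt/6·(k1+2k2+2k3+k4)
t=0.010: state=(2.164, 3.994)
t=0.020: state=(2.110, 3.987)
t=0.030: state=(2.057, 3.979)
continuing one RK4 step at a time; state shown every 20 steps (Δt=0.2):
t=0.200: state=(1.359, 3.730)
t=0.400: state=(0.889, 3.284)
t=0.600: state=(0.632, 2.802)
t=0.800: state=(0.488, 2.351)
t=1.000: state=(0.407, 1.953)
t=1.200: state=(0.362, 1.613)
t=1.400: state=(0.340, 1.329)
t=1.600: state=(0.334, 1.093)
t=1.800: state=(0.341, 0.900)
t=2.000: state=(0.360, 0.741)
t=2.200: state=(0.389, 0.612)
t=2.400: state=(0.429, 0.507)
t=2.600: state=(0.481, 0.421)
t=2.800: state=(0.547, 0.352)
t=3.000: state=(0.629, 0.296)
t=3.200: state=(0.730, 0.251)
t=3.400: state=(0.853, 0.215)
t=3.600: state=(1.002, 0.187)
t=3.800: state=(1.183, 0.164)
t=3.930: state=(1.320, 0.152)
compare at T: x=1.320, y=0.152

largest component: x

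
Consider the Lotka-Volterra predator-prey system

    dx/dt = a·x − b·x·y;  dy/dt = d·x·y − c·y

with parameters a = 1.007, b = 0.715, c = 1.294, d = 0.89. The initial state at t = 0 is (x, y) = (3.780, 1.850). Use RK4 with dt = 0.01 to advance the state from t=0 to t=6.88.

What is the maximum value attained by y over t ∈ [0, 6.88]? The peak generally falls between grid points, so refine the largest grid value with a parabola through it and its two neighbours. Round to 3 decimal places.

t=0.000: state=(3.780, 1.850)
step 1 (dt=0.01): k1=(-1.194, 3.830), k2=(-1.243, 3.860), k3=(-1.244, 3.859), k4=(-1.294, 3.889); state += dt/6·(k1+2k2+2k3+k4)
t=0.010: state=(3.768, 1.889)
t=0.020: state=(3.754, 1.928)
t=0.030: state=(3.740, 1.968)
continuing one RK4 step at a time; state shown every 25 steps (Δt=0.25):
t=0.250: state=(3.179, 2.935)
t=0.500: state=(2.209, 3.875)
t=0.750: state=(1.371, 4.152)
t=1.000: state=(0.859, 3.829)
t=1.250: state=(0.586, 3.243)
t=1.500: state=(0.446, 2.628)
t=1.750: state=(0.377, 2.082)
t=2.000: state=(0.349, 1.632)
t=2.250: state=(0.346, 1.276)
t=2.500: state=(0.364, 0.999)
t=2.750: state=(0.400, 0.787)
t=3.000: state=(0.453, 0.626)
t=3.250: state=(0.527, 0.505)
t=3.500: state=(0.625, 0.415)
t=3.750: state=(0.751, 0.350)
t=4.000: state=(0.912, 0.304)
t=4.250: state=(1.114, 0.276)
t=4.500: state=(1.365, 0.262)
t=4.750: state=(1.676, 0.266)
t=5.000: state=(2.052, 0.291)
t=5.250: state=(2.494, 0.349)
t=5.500: state=(2.986, 0.464)
t=5.750: state=(3.472, 0.690)
t=6.000: state=(3.813, 1.128)
t=6.250: state=(3.759, 1.914)
t=6.500: state=(3.121, 3.008)
t=6.750: state=(2.145, 3.916)
t=6.880: state=(1.680, 4.126)
largest grid value and its neighbours: y(0.710)=4.15563, y(0.720)=4.15619, y(0.730)=4.15569
parabola through these three points peaks at t≈0.720 with y≈4.15619

max y = 4.156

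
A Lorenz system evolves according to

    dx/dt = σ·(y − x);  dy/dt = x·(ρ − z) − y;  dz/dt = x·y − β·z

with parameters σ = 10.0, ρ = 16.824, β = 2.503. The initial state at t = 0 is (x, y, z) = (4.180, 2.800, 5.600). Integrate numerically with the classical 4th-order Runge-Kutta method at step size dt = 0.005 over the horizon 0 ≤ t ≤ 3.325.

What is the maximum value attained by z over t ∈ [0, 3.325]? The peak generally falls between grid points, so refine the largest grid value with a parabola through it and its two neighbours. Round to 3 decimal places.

max z = 23.693

t=0.000: state=(4.180, 2.800, 5.600)
step 1 (dt=0.005): k1=(-13.800, 44.116, -2.313), k2=(-12.352, 43.643, -1.938), k3=(-12.400, 43.681, -1.934), k4=(-10.996, 43.242, -1.563); state += dt/6·(k1+2k2+2k3+k4)
t=0.005: state=(4.118, 3.018, 5.590)
t=0.010: state=(4.070, 3.233, 5.584)
t=0.015: state=(4.034, 3.444, 5.582)
continuing one RK4 step at a time; state shown every 40 steps (Δt=0.2):
t=0.200: state=(7.893, 11.564, 10.199)
t=0.400: state=(9.711, 5.930, 23.692)
t=0.600: state=(2.349, 0.488, 16.258)
t=0.800: state=(1.158, 1.332, 10.033)
t=1.000: state=(2.505, 3.802, 6.777)
t=1.200: state=(7.267, 10.733, 9.866)
t=1.400: state=(10.011, 7.137, 23.077)
t=1.600: state=(2.955, 0.869, 16.859)
t=1.800: state=(1.562, 1.768, 10.561)
t=2.000: state=(3.196, 4.747, 7.555)
t=2.200: state=(8.288, 11.424, 12.415)
t=2.400: state=(8.725, 5.291, 22.435)
t=2.600: state=(2.788, 1.382, 15.654)
t=2.800: state=(2.243, 2.790, 10.165)
t=3.000: state=(4.857, 7.053, 8.846)
t=3.200: state=(9.771, 11.011, 17.760)
t=3.325: state=(8.499, 5.560, 21.706)
largest grid value and its neighbours: z(0.395)=23.68839, z(0.400)=23.69155, z(0.405)=23.67158
parabola through these three points peaks at t≈0.398 with z≈23.69307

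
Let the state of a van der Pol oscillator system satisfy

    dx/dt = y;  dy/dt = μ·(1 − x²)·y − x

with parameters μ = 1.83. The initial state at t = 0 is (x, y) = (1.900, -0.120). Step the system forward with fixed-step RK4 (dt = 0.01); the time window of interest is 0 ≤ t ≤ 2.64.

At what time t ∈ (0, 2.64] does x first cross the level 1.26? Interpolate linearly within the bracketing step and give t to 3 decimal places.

t = 1.443

t=0.000: state=(1.900, -0.120)
step 1 (dt=0.01): k1=(-0.120, -1.327), k2=(-0.127, -1.295), k3=(-0.126, -1.296), k4=(-0.133, -1.265); state += dt/6·(k1+2k2+2k3+k4)
t=0.010: state=(1.899, -0.133)
t=0.020: state=(1.897, -0.145)
t=0.030: state=(1.896, -0.157)
continuing one RK4 step at a time; state shown every 10 steps (Δt=0.1):
t=0.100: state=(1.882, -0.226)
t=0.200: state=(1.856, -0.293)
t=0.300: state=(1.824, -0.339)
t=0.400: state=(1.789, -0.372)
t=0.500: state=(1.750, -0.398)
t=0.600: state=(1.709, -0.422)
t=0.700: state=(1.666, -0.444)
t=0.800: state=(1.620, -0.467)
t=0.900: state=(1.572, -0.491)
t=1.000: state=(1.522, -0.517)
t=1.100: state=(1.469, -0.546)
t=1.200: state=(1.413, -0.580)
t=1.300: state=(1.353, -0.618)
t=1.400: state=(1.289, -0.663)
t=1.440: state=(1.262, -0.683)
next step: t=1.450: state=(1.255, -0.688) — x has crossed 1.26
linear interpolation between t=1.440 (1.26195) and t=1.450 (1.25509) → t≈1.443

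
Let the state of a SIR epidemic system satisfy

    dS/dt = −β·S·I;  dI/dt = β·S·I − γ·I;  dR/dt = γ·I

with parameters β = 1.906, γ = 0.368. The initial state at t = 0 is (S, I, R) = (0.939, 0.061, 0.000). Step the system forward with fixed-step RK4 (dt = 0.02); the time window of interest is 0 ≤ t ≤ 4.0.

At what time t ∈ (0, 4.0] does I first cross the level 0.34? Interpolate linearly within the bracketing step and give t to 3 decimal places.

t=0.000: state=(0.939, 0.061, 0.000)
step 1 (dt=0.02): k1=(-0.109, 0.087, 0.022), k2=(-0.111, 0.088, 0.023), k3=(-0.111, 0.088, 0.023), k4=(-0.112, 0.089, 0.023); state += dt/6·(k1+2k2+2k3+k4)
t=0.020: state=(0.937, 0.063, 0.000)
t=0.040: state=(0.935, 0.065, 0.001)
t=0.060: state=(0.932, 0.066, 0.001)
continuing one RK4 step at a time; state shown every 10 steps (Δt=0.2):
t=0.200: state=(0.914, 0.081, 0.005)
t=0.400: state=(0.882, 0.106, 0.012)
t=0.600: state=(0.843, 0.136, 0.021)
t=0.800: state=(0.795, 0.173, 0.032)
t=1.000: state=(0.738, 0.215, 0.046)
t=1.200: state=(0.674, 0.262, 0.064)
t=1.400: state=(0.604, 0.311, 0.085)
t=1.520: state=(0.561, 0.340, 0.099)
next step: t=1.540: state=(0.554, 0.344, 0.102) — I has crossed 0.34
linear interpolation between t=1.520 (0.33960) and t=1.540 (0.34434) → t≈1.522

t = 1.522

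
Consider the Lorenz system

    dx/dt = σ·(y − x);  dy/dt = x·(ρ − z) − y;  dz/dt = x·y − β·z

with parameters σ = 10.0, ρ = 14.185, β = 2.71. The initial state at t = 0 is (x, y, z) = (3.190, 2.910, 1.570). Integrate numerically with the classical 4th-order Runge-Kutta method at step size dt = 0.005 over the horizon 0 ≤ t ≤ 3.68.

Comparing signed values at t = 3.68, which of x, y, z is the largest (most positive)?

t=0.000: state=(3.190, 2.910, 1.570)
step 1 (dt=0.005): k1=(-2.800, 37.332, 5.028), k2=(-1.797, 37.110, 5.271), k3=(-1.827, 37.140, 5.275), k4=(-0.852, 36.947, 5.521); state += dt/6·(k1+2k2+2k3+k4)
t=0.005: state=(3.181, 3.096, 1.596)
t=0.010: state=(3.181, 3.280, 1.625)
t=0.015: state=(3.191, 3.463, 1.657)
continuing one RK4 step at a time; state shown every 40 steps (Δt=0.2):
t=0.200: state=(7.607, 11.430, 7.016)
t=0.400: state=(9.801, 6.039, 21.305)
t=0.600: state=(2.181, 0.184, 14.144)
t=0.800: state=(0.717, 0.702, 8.287)
t=1.000: state=(1.290, 1.891, 5.008)
t=1.200: state=(3.653, 5.642, 4.329)
t=1.400: state=(9.237, 11.828, 12.484)
t=1.600: state=(7.200, 3.444, 19.084)
t=1.800: state=(2.230, 1.304, 12.207)
t=2.000: state=(2.093, 2.653, 7.668)
t=2.200: state=(4.454, 6.358, 6.717)
t=2.400: state=(8.870, 10.358, 13.855)
t=2.600: state=(6.650, 3.904, 17.558)
t=2.800: state=(3.077, 2.469, 12.023)
t=3.000: state=(3.486, 4.374, 8.577)
t=3.200: state=(6.415, 8.273, 10.011)
t=3.400: state=(8.316, 7.588, 16.479)
t=3.600: state=(5.020, 3.488, 14.841)
t=3.680: state=(4.089, 3.303, 13.026)
compare at T: x=4.089, y=3.303, z=13.026

largest component: z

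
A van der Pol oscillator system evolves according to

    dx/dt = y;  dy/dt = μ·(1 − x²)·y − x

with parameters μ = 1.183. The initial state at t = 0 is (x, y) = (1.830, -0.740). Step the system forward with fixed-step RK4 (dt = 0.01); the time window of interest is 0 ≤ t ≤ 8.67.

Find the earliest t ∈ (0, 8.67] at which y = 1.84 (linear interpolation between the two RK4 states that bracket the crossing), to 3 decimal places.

t = 4.860

t=0.000: state=(1.830, -0.740)
step 1 (dt=0.01): k1=(-0.740, 0.226), k2=(-0.739, 0.215), k3=(-0.739, 0.215), k4=(-0.738, 0.204); state += dt/6·(k1+2k2+2k3+k4)
t=0.010: state=(1.823, -0.738)
t=0.020: state=(1.815, -0.736)
t=0.030: state=(1.808, -0.734)
continuing one RK4 step at a time; state shown every 50 steps (Δt=0.5):
t=0.500: state=(1.456, -0.805)
t=1.000: state=(0.983, -1.139)
t=1.500: state=(0.234, -1.978)
t=2.000: state=(-1.047, -2.853)
t=2.500: state=(-1.963, -0.604)
t=3.000: state=(-1.954, 0.367)
t=3.500: state=(-1.707, 0.596)
t=4.000: state=(-1.359, 0.808)
t=4.500: state=(-0.865, 1.223)
t=4.850: state=(-0.344, 1.818)
next step: t=4.860: state=(-0.326, 1.840) — y has crossed 1.84
linear interpolation between t=4.850 (1.81772) and t=4.860 (1.84028) → t≈4.860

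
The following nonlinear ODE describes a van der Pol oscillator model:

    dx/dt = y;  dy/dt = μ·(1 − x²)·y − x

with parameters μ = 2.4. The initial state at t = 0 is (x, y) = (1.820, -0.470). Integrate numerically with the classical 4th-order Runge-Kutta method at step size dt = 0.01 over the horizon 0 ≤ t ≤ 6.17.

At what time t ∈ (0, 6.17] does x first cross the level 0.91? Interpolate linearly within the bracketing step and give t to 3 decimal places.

t=0.000: state=(1.820, -0.470)
step 1 (dt=0.01): k1=(-0.470, 0.788), k2=(-0.466, 0.759), k3=(-0.466, 0.760), k4=(-0.462, 0.732); state += dt/6·(k1+2k2+2k3+k4)
t=0.010: state=(1.815, -0.462)
t=0.020: state=(1.811, -0.455)
t=0.030: state=(1.806, -0.449)
continuing one RK4 step at a time; state shown every 20 steps (Δt=0.2):
t=0.200: state=(1.736, -0.390)
t=0.400: state=(1.659, -0.383)
t=0.600: state=(1.581, -0.402)
t=0.800: state=(1.498, -0.435)
t=1.000: state=(1.406, -0.482)
t=1.200: state=(1.304, -0.547)
t=1.400: state=(1.185, -0.641)
t=1.600: state=(1.044, -0.781)
t=1.750: state=(0.916, -0.940)
next step: t=1.760: state=(0.906, -0.953) — x has crossed 0.91
linear interpolation between t=1.750 (0.91583) and t=1.760 (0.90637) → t≈1.756

t = 1.756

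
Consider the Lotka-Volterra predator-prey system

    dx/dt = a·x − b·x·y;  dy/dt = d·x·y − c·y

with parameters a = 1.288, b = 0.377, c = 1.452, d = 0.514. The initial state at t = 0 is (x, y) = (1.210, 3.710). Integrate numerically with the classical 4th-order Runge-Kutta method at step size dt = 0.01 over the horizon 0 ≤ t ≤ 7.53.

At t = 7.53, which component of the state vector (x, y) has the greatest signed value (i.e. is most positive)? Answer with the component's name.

largest component: x

t=0.000: state=(1.210, 3.710)
step 1 (dt=0.01): k1=(-0.134, -3.080), k2=(-0.127, -3.068), k3=(-0.127, -3.068), k4=(-0.120, -3.056); state += dt/6·(k1+2k2+2k3+k4)
t=0.010: state=(1.209, 3.679)
t=0.020: state=(1.208, 3.649)
t=0.030: state=(1.207, 3.619)
continuing one RK4 step at a time; state shown every 25 steps (Δt=0.25):
t=0.250: state=(1.218, 3.014)
t=0.500: state=(1.299, 2.462)
t=0.750: state=(1.452, 2.042)
t=1.000: state=(1.678, 1.736)
t=1.250: state=(1.987, 1.526)
t=1.500: state=(2.389, 1.405)
t=1.750: state=(2.895, 1.371)
t=2.000: state=(3.503, 1.437)
t=2.250: state=(4.187, 1.637)
t=2.500: state=(4.868, 2.039)
t=2.750: state=(5.376, 2.747)
t=3.000: state=(5.452, 3.855)
t=3.250: state=(4.903, 5.251)
t=3.500: state=(3.883, 6.441)
t=3.750: state=(2.839, 6.887)
t=4.000: state=(2.070, 6.545)
t=4.250: state=(1.597, 5.746)
t=4.500: state=(1.340, 4.818)
t=4.750: state=(1.224, 3.946)
t=5.000: state=(1.207, 3.206)
t=5.250: state=(1.268, 2.613)
t=5.500: state=(1.399, 2.155)
t=5.750: state=(1.602, 1.816)
t=6.000: state=(1.885, 1.579)
t=6.250: state=(2.258, 1.432)
t=6.500: state=(2.733, 1.371)
t=6.750: state=(3.311, 1.405)
t=7.000: state=(3.978, 1.560)
t=7.250: state=(4.673, 1.892)
t=7.500: state=(5.257, 2.496)
t=7.530: state=(5.309, 2.593)
compare at T: x=5.309, y=2.593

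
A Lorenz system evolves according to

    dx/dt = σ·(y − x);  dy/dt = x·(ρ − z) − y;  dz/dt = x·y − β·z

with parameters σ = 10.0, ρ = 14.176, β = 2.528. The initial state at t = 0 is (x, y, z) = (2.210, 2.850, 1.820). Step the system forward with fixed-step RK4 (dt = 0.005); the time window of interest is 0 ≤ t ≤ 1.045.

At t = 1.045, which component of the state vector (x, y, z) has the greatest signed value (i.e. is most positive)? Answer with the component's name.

largest component: z

t=0.000: state=(2.210, 2.850, 1.820)
step 1 (dt=0.005): k1=(6.400, 24.457, 1.698), k2=(6.851, 24.584, 1.869), k3=(6.843, 24.597, 1.871), k4=(7.288, 24.736, 2.047); state += dt/6·(k1+2k2+2k3+k4)
t=0.005: state=(2.244, 2.973, 1.829)
t=0.010: state=(2.283, 3.097, 1.841)
t=0.015: state=(2.326, 3.224, 1.854)
continuing one RK4 step at a time; state shown every 10 steps (Δt=0.05):
t=0.050: state=(2.736, 4.173, 2.009)
t=0.100: state=(3.638, 5.809, 2.517)
t=0.150: state=(4.912, 7.836, 3.590)
t=0.200: state=(6.548, 10.133, 5.596)
t=0.250: state=(8.418, 12.179, 8.902)
t=0.300: state=(10.123, 12.947, 13.427)
t=0.350: state=(10.994, 11.444, 18.032)
t=0.400: state=(10.473, 7.979, 20.882)
t=0.450: state=(8.680, 4.277, 21.159)
t=0.500: state=(6.359, 1.733, 19.678)
t=0.550: state=(4.238, 0.486, 17.599)
t=0.600: state=(2.652, 0.057, 15.547)
t=0.650: state=(1.612, 0.003, 13.702)
t=0.700: state=(0.994, 0.080, 12.077)
t=0.750: state=(0.657, 0.186, 10.648)
t=0.800: state=(0.494, 0.291, 9.390)
t=0.850: state=(0.436, 0.396, 8.283)
t=0.900: state=(0.445, 0.513, 7.308)
t=0.950: state=(0.501, 0.655, 6.453)
t=1.000: state=(0.599, 0.839, 5.706)
t=1.045: state=(0.727, 1.057, 5.120)
compare at T: x=0.727, y=1.057, z=5.120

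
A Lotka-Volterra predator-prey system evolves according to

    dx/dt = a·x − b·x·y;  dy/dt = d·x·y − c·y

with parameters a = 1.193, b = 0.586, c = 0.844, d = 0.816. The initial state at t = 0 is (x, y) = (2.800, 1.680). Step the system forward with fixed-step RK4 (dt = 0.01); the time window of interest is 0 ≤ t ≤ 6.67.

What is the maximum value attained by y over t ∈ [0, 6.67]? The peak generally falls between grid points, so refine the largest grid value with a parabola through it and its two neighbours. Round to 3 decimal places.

max y = 4.872

t=0.000: state=(2.800, 1.680)
step 1 (dt=0.01): k1=(0.584, 2.421), k2=(0.565, 2.442), k3=(0.564, 2.442), k4=(0.545, 2.464); state += dt/6·(k1+2k2+2k3+k4)
t=0.010: state=(2.806, 1.704)
t=0.020: state=(2.811, 1.729)
t=0.030: state=(2.816, 1.755)
continuing one RK4 step at a time; state shown every 25 steps (Δt=0.25):
t=0.250: state=(2.803, 2.422)
t=0.500: state=(2.473, 3.378)
t=0.750: state=(1.896, 4.282)
t=1.000: state=(1.306, 4.799)
t=1.250: state=(0.864, 4.834)
t=1.500: state=(0.585, 4.527)
t=1.750: state=(0.420, 4.056)
t=2.000: state=(0.324, 3.540)
t=2.250: state=(0.270, 3.044)
t=2.500: state=(0.241, 2.596)
t=2.750: state=(0.228, 2.205)
t=3.000: state=(0.229, 1.870)
t=3.250: state=(0.239, 1.588)
t=3.500: state=(0.260, 1.353)
t=3.750: state=(0.292, 1.159)
t=4.000: state=(0.336, 1.000)
t=4.250: state=(0.394, 0.872)
t=4.500: state=(0.471, 0.771)
t=4.750: state=(0.571, 0.694)
t=5.000: state=(0.697, 0.639)
t=5.250: state=(0.858, 0.606)
t=5.500: state=(1.059, 0.597)
t=5.750: state=(1.306, 0.615)
t=6.000: state=(1.603, 0.669)
t=6.250: state=(1.945, 0.778)
t=6.500: state=(2.308, 0.972)
t=6.670: state=(2.542, 1.179)
largest grid value and its neighbours: y(1.130)=4.87144, y(1.140)=4.87189, y(1.150)=4.87165
parabola through these three points peaks at t≈1.142 with y≈4.87190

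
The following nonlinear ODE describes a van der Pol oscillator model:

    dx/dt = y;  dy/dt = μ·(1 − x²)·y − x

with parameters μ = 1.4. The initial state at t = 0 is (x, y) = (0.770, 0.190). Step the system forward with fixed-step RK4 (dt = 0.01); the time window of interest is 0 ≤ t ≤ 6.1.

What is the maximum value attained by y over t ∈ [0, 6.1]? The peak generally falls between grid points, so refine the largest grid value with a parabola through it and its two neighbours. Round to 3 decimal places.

max y = 3.099

t=0.000: state=(0.770, 0.190)
step 1 (dt=0.01): k1=(0.190, -0.662), k2=(0.187, -0.665), k3=(0.187, -0.665), k4=(0.183, -0.668); state += dt/6·(k1+2k2+2k3+k4)
t=0.010: state=(0.772, 0.183)
t=0.020: state=(0.774, 0.177)
t=0.030: state=(0.775, 0.170)
continuing one RK4 step at a time; state shown every 20 steps (Δt=0.2):
t=0.200: state=(0.794, 0.046)
t=0.400: state=(0.787, -0.116)
t=0.600: state=(0.747, -0.293)
t=0.800: state=(0.669, -0.490)
t=1.000: state=(0.548, -0.718)
t=1.200: state=(0.378, -0.999)
t=1.400: state=(0.144, -1.356)
t=1.600: state=(-0.170, -1.791)
t=1.800: state=(-0.571, -2.195)
t=2.000: state=(-1.025, -2.255)
t=2.200: state=(-1.431, -1.711)
t=2.400: state=(-1.690, -0.875)
t=2.600: state=(-1.795, -0.225)
t=2.800: state=(-1.798, 0.148)
t=3.000: state=(-1.747, 0.348)
t=3.200: state=(-1.664, 0.469)
t=3.400: state=(-1.561, 0.561)
t=3.600: state=(-1.440, 0.649)
t=3.800: state=(-1.301, 0.751)
t=4.000: state=(-1.138, 0.884)
t=4.200: state=(-0.944, 1.069)
t=4.400: state=(-0.704, 1.341)
t=4.600: state=(-0.398, 1.748)
t=4.800: state=(0.006, 2.326)
t=5.000: state=(0.536, 2.943)
t=5.200: state=(1.147, 2.998)
t=5.400: state=(1.661, 2.001)
t=5.600: state=(1.933, 0.784)
t=5.800: state=(2.010, 0.075)
t=6.000: state=(1.990, -0.239)
t=6.100: state=(1.961, -0.321)
largest grid value and its neighbours: y(5.110)=3.09831, y(5.120)=3.09878, y(5.130)=3.09653
parabola through these three points peaks at t≈5.117 with y≈3.09893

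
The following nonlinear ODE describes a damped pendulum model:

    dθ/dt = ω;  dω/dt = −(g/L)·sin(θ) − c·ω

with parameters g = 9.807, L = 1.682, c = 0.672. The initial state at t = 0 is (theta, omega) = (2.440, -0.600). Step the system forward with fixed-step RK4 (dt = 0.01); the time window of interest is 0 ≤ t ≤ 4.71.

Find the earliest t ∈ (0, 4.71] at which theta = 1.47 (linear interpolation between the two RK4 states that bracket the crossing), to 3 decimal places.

t=0.000: state=(2.440, -0.600)
step 1 (dt=0.01): k1=(-0.600, -3.360), k2=(-0.617, -3.362), k3=(-0.617, -3.362), k4=(-0.634, -3.365); state += dt/6·(k1+2k2+2k3+k4)
t=0.010: state=(2.434, -0.634)
t=0.020: state=(2.427, -0.667)
t=0.030: state=(2.420, -0.701)
continuing one RK4 step at a time; state shown every 20 steps (Δt=0.2):
t=0.200: state=(2.251, -1.296)
t=0.400: state=(1.916, -2.074)
t=0.580: state=(1.476, -2.810)
next step: t=0.590: state=(1.448, -2.849) — theta has crossed 1.47
linear interpolation between t=0.580 (1.47598) and t=0.590 (1.44769) → t≈0.582

t = 0.582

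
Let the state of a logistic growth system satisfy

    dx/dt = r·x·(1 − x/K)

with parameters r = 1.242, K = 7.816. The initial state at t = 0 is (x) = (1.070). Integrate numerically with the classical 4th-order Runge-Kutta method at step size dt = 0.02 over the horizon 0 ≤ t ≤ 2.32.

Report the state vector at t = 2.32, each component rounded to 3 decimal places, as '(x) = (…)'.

t=0.000: state=(1.070)
step 1 (dt=0.02): k1=(1.147), k2=(1.157), k3=(1.157), k4=(1.168); state += dt/6·(k1+2k2+2k3+k4)
t=0.020: state=(1.093)
t=0.040: state=(1.117)
t=0.060: state=(1.141)
continuing one RK4 step at a time; state shown every 5 steps (Δt=0.1):
t=0.100: state=(1.190)
t=0.200: state=(1.321)
t=0.300: state=(1.463)
t=0.400: state=(1.616)
t=0.500: state=(1.781)
t=0.600: state=(1.958)
t=0.700: state=(2.146)
t=0.800: state=(2.344)
t=0.900: state=(2.553)
t=1.000: state=(2.771)
t=1.100: state=(2.997)
t=1.200: state=(3.229)
t=1.300: state=(3.467)
t=1.400: state=(3.708)
t=1.500: state=(3.950)
t=1.600: state=(4.193)
t=1.700: state=(4.433)
t=1.800: state=(4.669)
t=1.900: state=(4.899)
t=2.000: state=(5.122)
t=2.100: state=(5.337)
t=2.200: state=(5.542)
t=2.300: state=(5.737)
t=2.320: state=(5.775)

(x) = (5.775)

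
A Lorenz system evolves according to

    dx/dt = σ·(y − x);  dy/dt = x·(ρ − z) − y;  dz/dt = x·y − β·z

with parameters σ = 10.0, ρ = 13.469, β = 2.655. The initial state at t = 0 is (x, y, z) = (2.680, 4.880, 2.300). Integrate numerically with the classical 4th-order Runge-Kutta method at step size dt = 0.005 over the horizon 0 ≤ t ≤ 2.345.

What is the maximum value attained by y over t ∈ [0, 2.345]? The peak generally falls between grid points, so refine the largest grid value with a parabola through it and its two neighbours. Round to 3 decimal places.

max y = 12.310

t=0.000: state=(2.680, 4.880, 2.300)
step 1 (dt=0.005): k1=(22.000, 25.053, 6.972), k2=(22.076, 25.557, 7.365), k3=(22.087, 25.555, 7.367), k4=(22.173, 26.056, 7.770); state += dt/6·(k1+2k2+2k3+k4)
t=0.005: state=(2.790, 5.008, 2.337)
t=0.010: state=(2.902, 5.141, 2.378)
t=0.015: state=(3.014, 5.278, 2.423)
continuing one RK4 step at a time; state shown every 20 steps (Δt=0.1):
t=0.100: state=(5.236, 8.274, 4.084)
t=0.200: state=(8.604, 11.941, 9.550)
t=0.300: state=(10.562, 10.409, 17.589)
t=0.400: state=(8.117, 4.077, 19.593)
t=0.500: state=(4.197, 0.953, 16.216)
t=0.600: state=(1.937, 0.564, 12.601)
t=0.700: state=(1.153, 0.822, 9.748)
t=0.800: state=(1.090, 1.245, 7.572)
t=0.900: state=(1.418, 1.920, 5.978)
t=1.000: state=(2.128, 3.078, 4.970)
t=1.100: state=(3.398, 5.031, 4.794)
t=1.200: state=(5.452, 7.913, 6.222)
t=1.300: state=(8.061, 10.523, 10.459)
t=1.400: state=(9.486, 9.442, 16.236)
t=1.500: state=(7.853, 5.022, 18.096)
t=1.600: state=(4.913, 2.296, 15.793)
t=1.700: state=(2.989, 1.756, 12.750)
t=1.800: state=(2.303, 2.078, 10.197)
t=1.900: state=(2.414, 2.823, 8.313)
t=2.000: state=(3.097, 4.058, 7.199)
t=2.100: state=(4.356, 5.918, 7.157)
t=2.200: state=(6.168, 8.148, 8.796)
t=2.300: state=(7.972, 9.339, 12.390)
t=2.345: state=(8.417, 8.979, 14.209)
largest grid value and its neighbours: y(0.225)=12.29066, y(0.230)=12.30817, y(0.235)=12.30630
parabola through these three points peaks at t≈0.232 with y≈12.30975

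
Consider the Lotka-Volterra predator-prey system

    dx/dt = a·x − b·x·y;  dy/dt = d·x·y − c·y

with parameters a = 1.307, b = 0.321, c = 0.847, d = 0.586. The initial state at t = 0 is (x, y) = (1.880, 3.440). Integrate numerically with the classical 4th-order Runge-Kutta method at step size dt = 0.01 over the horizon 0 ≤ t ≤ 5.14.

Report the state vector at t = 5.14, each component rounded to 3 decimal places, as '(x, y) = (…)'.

t=0.000: state=(1.880, 3.440)
step 1 (dt=0.01): k1=(0.381, 0.876), k2=(0.379, 0.881), k3=(0.379, 0.881), k4=(0.377, 0.886); state += dt/6·(k1+2k2+2k3+k4)
t=0.010: state=(1.884, 3.449)
t=0.020: state=(1.888, 3.458)
t=0.030: state=(1.891, 3.467)
continuing one RK4 step at a time; state shown every 20 steps (Δt=0.2):
t=0.200: state=(1.946, 3.635)
t=0.400: state=(1.987, 3.865)
t=0.600: state=(1.997, 4.122)
t=0.800: state=(1.974, 4.392)
t=1.000: state=(1.917, 4.659)
t=1.200: state=(1.831, 4.900)
t=1.400: state=(1.725, 5.096)
t=1.600: state=(1.608, 5.230)
t=1.800: state=(1.489, 5.293)
t=2.000: state=(1.377, 5.285)
t=2.200: state=(1.276, 5.211)
t=2.400: state=(1.191, 5.082)
t=2.600: state=(1.122, 4.912)
t=2.800: state=(1.069, 4.714)
t=3.000: state=(1.033, 4.500)
t=3.200: state=(1.012, 4.282)
t=3.400: state=(1.006, 4.068)
t=3.600: state=(1.012, 3.865)
t=3.800: state=(1.032, 3.678)
t=4.000: state=(1.065, 3.510)
t=4.200: state=(1.109, 3.365)
t=4.400: state=(1.165, 3.245)
t=4.600: state=(1.232, 3.152)
t=4.800: state=(1.310, 3.088)
t=5.000: state=(1.397, 3.055)
t=5.140: state=(1.463, 3.051)

(x, y) = (1.463, 3.051)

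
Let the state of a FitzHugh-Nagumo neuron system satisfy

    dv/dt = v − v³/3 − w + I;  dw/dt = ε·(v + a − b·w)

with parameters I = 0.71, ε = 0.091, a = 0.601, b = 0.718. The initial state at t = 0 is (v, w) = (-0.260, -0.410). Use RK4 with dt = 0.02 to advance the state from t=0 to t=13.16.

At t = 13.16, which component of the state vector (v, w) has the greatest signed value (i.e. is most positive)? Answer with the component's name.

t=0.000: state=(-0.260, -0.410)
step 1 (dt=0.02): k1=(0.866, 0.058), k2=(0.873, 0.059), k3=(0.873, 0.059), k4=(0.881, 0.059); state += dt/6·(k1+2k2+2k3+k4)
t=0.020: state=(-0.243, -0.409)
t=0.040: state=(-0.225, -0.408)
t=0.060: state=(-0.207, -0.406)
continuing one RK4 step at a time; state shown every 25 steps (Δt=0.5):
t=0.500: state=(0.288, -0.370)
t=1.000: state=(1.078, -0.301)
t=1.500: state=(1.750, -0.200)
t=2.000: state=(1.983, -0.082)
t=2.500: state=(2.009, 0.038)
t=3.000: state=(1.985, 0.153)
t=3.500: state=(1.950, 0.263)
t=4.000: state=(1.912, 0.368)
t=4.500: state=(1.874, 0.468)
t=5.000: state=(1.835, 0.563)
t=5.500: state=(1.796, 0.653)
t=6.000: state=(1.757, 0.738)
t=6.500: state=(1.717, 0.819)
t=7.000: state=(1.677, 0.896)
t=7.500: state=(1.636, 0.968)
t=8.000: state=(1.595, 1.036)
t=8.500: state=(1.553, 1.100)
t=9.000: state=(1.510, 1.160)
t=9.500: state=(1.465, 1.216)
t=10.000: state=(1.420, 1.269)
t=10.500: state=(1.372, 1.317)
t=11.000: state=(1.323, 1.362)
t=11.500: state=(1.271, 1.403)
t=12.000: state=(1.216, 1.441)
t=12.500: state=(1.157, 1.475)
t=13.000: state=(1.092, 1.504)
t=13.160: state=(1.069, 1.513)
compare at T: v=1.069, w=1.513

largest component: w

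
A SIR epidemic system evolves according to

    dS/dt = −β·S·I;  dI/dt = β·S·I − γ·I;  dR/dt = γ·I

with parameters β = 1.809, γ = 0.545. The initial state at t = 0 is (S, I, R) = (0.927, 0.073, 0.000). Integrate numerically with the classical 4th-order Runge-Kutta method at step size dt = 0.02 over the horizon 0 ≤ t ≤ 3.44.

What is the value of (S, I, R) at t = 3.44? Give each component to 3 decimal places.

t=0.000: state=(0.927, 0.073, 0.000)
step 1 (dt=0.02): k1=(-0.122, 0.083, 0.040), k2=(-0.124, 0.083, 0.040), k3=(-0.124, 0.083, 0.040), k4=(-0.125, 0.084, 0.041); state += dt/6·(k1+2k2+2k3+k4)
t=0.020: state=(0.925, 0.075, 0.001)
t=0.040: state=(0.922, 0.076, 0.002)
t=0.060: state=(0.919, 0.078, 0.002)
continuing one RK4 step at a time; state shown every 10 steps (Δt=0.2):
t=0.200: state=(0.900, 0.091, 0.009)
t=0.400: state=(0.868, 0.113, 0.020)
t=0.600: state=(0.829, 0.137, 0.034)
t=0.800: state=(0.785, 0.165, 0.050)
t=1.000: state=(0.736, 0.195, 0.070)
t=1.200: state=(0.682, 0.226, 0.092)
t=1.400: state=(0.625, 0.256, 0.119)
t=1.600: state=(0.567, 0.285, 0.148)
t=1.800: state=(0.509, 0.310, 0.181)
t=2.000: state=(0.453, 0.331, 0.216)
t=2.200: state=(0.401, 0.347, 0.253)
t=2.400: state=(0.353, 0.356, 0.291)
t=2.600: state=(0.310, 0.360, 0.330)
t=2.800: state=(0.272, 0.359, 0.369)
t=3.000: state=(0.239, 0.353, 0.408)
t=3.200: state=(0.211, 0.343, 0.446)
t=3.400: state=(0.187, 0.330, 0.483)
t=3.440: state=(0.182, 0.328, 0.490)

(S, I, R) = (0.182, 0.328, 0.490)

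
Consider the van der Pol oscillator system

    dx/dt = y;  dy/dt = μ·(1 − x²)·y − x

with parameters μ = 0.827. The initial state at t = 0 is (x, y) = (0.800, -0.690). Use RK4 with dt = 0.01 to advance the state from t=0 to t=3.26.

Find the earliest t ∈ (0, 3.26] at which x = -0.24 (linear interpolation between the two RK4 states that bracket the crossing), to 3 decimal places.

t=0.000: state=(0.800, -0.690)
step 1 (dt=0.01): k1=(-0.690, -1.005), k2=(-0.695, -1.007), k3=(-0.695, -1.007), k4=(-0.700, -1.008); state += dt/6·(k1+2k2+2k3+k4)
t=0.010: state=(0.793, -0.700)
t=0.020: state=(0.786, -0.710)
t=0.030: state=(0.779, -0.720)
continuing one RK4 step at a time; state shown every 20 steps (Δt=0.2):
t=0.200: state=(0.641, -0.898)
t=0.400: state=(0.440, -1.124)
t=0.600: state=(0.190, -1.372)
t=0.800: state=(-0.110, -1.627)
t=0.870: state=(-0.227, -1.709)
next step: t=0.880: state=(-0.244, -1.720) — x has crossed -0.24
linear interpolation between t=0.870 (-0.22662) and t=0.880 (-0.24377) → t≈0.878

t = 0.878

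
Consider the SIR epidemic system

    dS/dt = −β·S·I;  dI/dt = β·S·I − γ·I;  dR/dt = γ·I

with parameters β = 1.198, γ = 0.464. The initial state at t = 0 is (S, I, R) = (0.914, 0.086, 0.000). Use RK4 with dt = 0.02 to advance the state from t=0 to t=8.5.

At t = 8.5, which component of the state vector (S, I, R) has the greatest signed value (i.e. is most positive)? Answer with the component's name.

t=0.000: state=(0.914, 0.086, 0.000)
step 1 (dt=0.02): k1=(-0.094, 0.054, 0.040), k2=(-0.095, 0.055, 0.040), k3=(-0.095, 0.055, 0.040), k4=(-0.095, 0.055, 0.040); state += dt/6·(k1+2k2+2k3+k4)
t=0.020: state=(0.912, 0.087, 0.001)
t=0.040: state=(0.910, 0.088, 0.002)
t=0.060: state=(0.908, 0.089, 0.002)
continuing one RK4 step at a time; state shown every 25 steps (Δt=0.5):
t=0.500: state=(0.861, 0.116, 0.023)
t=1.000: state=(0.795, 0.151, 0.054)
t=1.500: state=(0.718, 0.189, 0.094)
t=2.000: state=(0.634, 0.224, 0.142)
t=2.500: state=(0.549, 0.254, 0.197)
t=3.000: state=(0.469, 0.273, 0.259)
t=3.500: state=(0.397, 0.280, 0.323)
t=4.000: state=(0.336, 0.276, 0.388)
t=4.500: state=(0.286, 0.264, 0.450)
t=5.000: state=(0.245, 0.245, 0.510)
t=5.500: state=(0.213, 0.223, 0.564)
t=6.000: state=(0.188, 0.199, 0.613)
t=6.500: state=(0.168, 0.176, 0.656)
t=7.000: state=(0.152, 0.153, 0.695)
t=7.500: state=(0.140, 0.133, 0.728)
t=8.000: state=(0.130, 0.114, 0.756)
t=8.500: state=(0.122, 0.097, 0.781)
compare at T: S=0.122, I=0.097, R=0.781

largest component: R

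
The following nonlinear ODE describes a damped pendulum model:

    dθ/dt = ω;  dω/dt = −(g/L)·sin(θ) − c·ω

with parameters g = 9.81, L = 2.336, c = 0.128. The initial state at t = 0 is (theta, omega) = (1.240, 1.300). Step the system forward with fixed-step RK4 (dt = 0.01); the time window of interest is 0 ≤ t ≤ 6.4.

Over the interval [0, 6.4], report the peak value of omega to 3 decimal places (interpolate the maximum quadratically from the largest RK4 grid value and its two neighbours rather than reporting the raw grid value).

max omega = 2.317

t=0.000: state=(1.240, 1.300)
step 1 (dt=0.01): k1=(1.300, -4.138), k2=(1.279, -4.144), k3=(1.279, -4.144), k4=(1.259, -4.150); state += dt/6·(k1+2k2+2k3+k4)
t=0.010: state=(1.253, 1.259)
t=0.020: state=(1.265, 1.217)
t=0.030: state=(1.277, 1.175)
continuing one RK4 step at a time; state shown every 25 steps (Δt=0.25):
t=0.250: state=(1.434, 0.250)
t=0.500: state=(1.367, -0.779)
t=0.750: state=(1.051, -1.724)
t=1.000: state=(0.527, -2.403)
t=1.250: state=(-0.105, -2.542)
t=1.500: state=(-0.691, -2.056)
t=1.750: state=(-1.100, -1.178)
t=2.000: state=(-1.270, -0.177)
t=2.250: state=(-1.190, 0.809)
t=2.500: state=(-0.875, 1.676)
t=2.750: state=(-0.378, 2.231)
t=3.000: state=(0.195, 2.253)
t=3.250: state=(0.702, 1.727)
t=3.500: state=(1.032, 0.876)
t=3.750: state=(1.132, -0.073)
t=4.000: state=(0.998, -0.983)
t=4.250: state=(0.655, -1.719)
t=4.500: state=(0.170, -2.081)
t=4.750: state=(-0.341, -1.923)
t=5.000: state=(-0.754, -1.317)
t=5.250: state=(-0.980, -0.477)
t=5.500: state=(-0.988, 0.409)
t=5.750: state=(-0.783, 1.205)
t=6.000: state=(-0.407, 1.752)
t=6.250: state=(0.057, 1.876)
t=6.400: state=(0.329, 1.720)
largest grid value and its neighbours: omega(2.870)=2.31629, omega(2.880)=2.31718, omega(2.890)=2.31709
parabola through these three points peaks at t≈2.884 with omega≈2.31726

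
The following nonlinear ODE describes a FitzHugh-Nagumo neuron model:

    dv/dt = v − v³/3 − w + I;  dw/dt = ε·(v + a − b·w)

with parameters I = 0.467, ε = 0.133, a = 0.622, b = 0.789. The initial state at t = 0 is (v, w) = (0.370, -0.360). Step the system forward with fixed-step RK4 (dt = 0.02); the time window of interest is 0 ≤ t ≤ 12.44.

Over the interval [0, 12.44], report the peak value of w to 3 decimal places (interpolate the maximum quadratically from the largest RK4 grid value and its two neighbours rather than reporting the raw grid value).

t=0.000: state=(0.370, -0.360)
step 1 (dt=0.02): k1=(1.180, 0.170), k2=(1.189, 0.171), k3=(1.189, 0.171), k4=(1.197, 0.173); state += dt/6·(k1+2k2+2k3+k4)
t=0.020: state=(0.394, -0.357)
t=0.040: state=(0.418, -0.353)
t=0.060: state=(0.442, -0.350)
continuing one RK4 step at a time; state shown every 25 steps (Δt=0.5):
t=0.500: state=(1.037, -0.256)
t=1.000: state=(1.611, -0.115)
t=1.500: state=(1.840, 0.045)
t=2.000: state=(1.866, 0.203)
t=2.500: state=(1.829, 0.353)
t=3.000: state=(1.775, 0.492)
t=3.500: state=(1.716, 0.620)
t=4.000: state=(1.654, 0.738)
t=4.500: state=(1.590, 0.846)
t=5.000: state=(1.525, 0.944)
t=5.500: state=(1.457, 1.032)
t=6.000: state=(1.386, 1.112)
t=6.500: state=(1.310, 1.183)
t=7.000: state=(1.230, 1.245)
t=7.500: state=(1.142, 1.298)
t=8.000: state=(1.043, 1.343)
t=8.500: state=(0.928, 1.379)
t=9.000: state=(0.789, 1.404)
t=9.500: state=(0.609, 1.418)
t=10.000: state=(0.357, 1.418)
t=10.500: state=(-0.026, 1.397)
t=11.000: state=(-0.622, 1.346)
t=11.500: state=(-1.351, 1.253)
t=12.000: state=(-1.806, 1.125)
t=12.440: state=(-1.922, 1.002)
largest grid value and its neighbours: w(9.720)=1.42007, w(9.740)=1.42008, w(9.760)=1.42007
parabola through these three points peaks at t≈9.743 with w≈1.42008

max w = 1.420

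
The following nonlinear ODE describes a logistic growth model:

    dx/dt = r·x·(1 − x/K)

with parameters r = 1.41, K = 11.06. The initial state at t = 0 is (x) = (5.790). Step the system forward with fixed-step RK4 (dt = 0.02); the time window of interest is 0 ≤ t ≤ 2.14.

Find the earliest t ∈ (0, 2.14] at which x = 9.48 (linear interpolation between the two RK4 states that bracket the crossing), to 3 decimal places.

t = 1.204

t=0.000: state=(5.790)
step 1 (dt=0.02): k1=(3.890), k2=(3.887), k3=(3.887), k4=(3.884); state += dt/6·(k1+2k2+2k3+k4)
t=0.020: state=(5.868)
t=0.040: state=(5.945)
t=0.060: state=(6.023)
continuing one RK4 step at a time; state shown every 5 steps (Δt=0.1):
t=0.100: state=(6.177)
t=0.200: state=(6.558)
t=0.300: state=(6.929)
t=0.400: state=(7.287)
t=0.500: state=(7.629)
t=0.600: state=(7.953)
t=0.700: state=(8.259)
t=0.800: state=(8.543)
t=0.900: state=(8.807)
t=1.000: state=(9.049)
t=1.100: state=(9.271)
t=1.200: state=(9.472)
next step: t=1.220: state=(9.510) — x has crossed 9.48
linear interpolation between t=1.200 (9.47232) and t=1.220 (9.51028) → t≈1.204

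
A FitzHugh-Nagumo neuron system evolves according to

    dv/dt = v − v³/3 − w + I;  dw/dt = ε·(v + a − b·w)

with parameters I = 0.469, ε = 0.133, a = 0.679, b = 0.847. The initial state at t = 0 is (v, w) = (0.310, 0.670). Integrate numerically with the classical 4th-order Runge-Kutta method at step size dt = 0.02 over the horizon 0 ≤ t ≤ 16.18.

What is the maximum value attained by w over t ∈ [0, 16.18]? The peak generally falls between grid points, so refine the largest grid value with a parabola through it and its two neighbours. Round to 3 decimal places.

max w = 1.354

t=0.000: state=(0.310, 0.670)
step 1 (dt=0.02): k1=(0.099, 0.056), k2=(0.099, 0.056), k3=(0.099, 0.056), k4=(0.100, 0.056); state += dt/6·(k1+2k2+2k3+k4)
t=0.020: state=(0.312, 0.671)
t=0.040: state=(0.314, 0.672)
t=0.060: state=(0.316, 0.673)
continuing one RK4 step at a time; state shown every 50 steps (Δt=1):
t=1.000: state=(0.429, 0.730)
t=2.000: state=(0.596, 0.802)
t=3.000: state=(0.803, 0.890)
t=4.000: state=(0.985, 0.994)
t=5.000: state=(1.070, 1.104)
t=6.000: state=(1.045, 1.206)
t=7.000: state=(0.931, 1.288)
t=8.000: state=(0.721, 1.341)
t=9.000: state=(0.324, 1.352)
t=10.000: state=(-0.596, 1.283)
t=11.000: state=(-1.761, 1.073)
t=12.000: state=(-1.901, 0.808)
t=13.000: state=(-1.822, 0.573)
t=14.000: state=(-1.730, 0.374)
t=15.000: state=(-1.639, 0.207)
t=16.000: state=(-1.549, 0.070)
t=16.180: state=(-1.533, 0.048)
largest grid value and its neighbours: w(8.700)=1.35417, w(8.720)=1.35418, w(8.740)=1.35416
parabola through these three points peaks at t≈8.716 with w≈1.35418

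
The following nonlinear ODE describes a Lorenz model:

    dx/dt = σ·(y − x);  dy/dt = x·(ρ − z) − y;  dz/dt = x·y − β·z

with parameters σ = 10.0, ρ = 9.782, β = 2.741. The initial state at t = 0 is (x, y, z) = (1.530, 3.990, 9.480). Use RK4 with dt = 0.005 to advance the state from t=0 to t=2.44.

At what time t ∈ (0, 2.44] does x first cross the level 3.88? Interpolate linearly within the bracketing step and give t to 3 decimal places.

t=0.000: state=(1.530, 3.990, 9.480)
step 1 (dt=0.005): k1=(24.600, -3.528, -19.880), k2=(23.897, -3.421, -19.512), k3=(23.917, -3.424, -19.521), k4=(23.233, -3.314, -19.164); state += dt/6·(k1+2k2+2k3+k4)
t=0.005: state=(1.650, 3.973, 9.382)
t=0.010: state=(1.762, 3.957, 9.288)
t=0.015: state=(1.869, 3.942, 9.197)
continuing one RK4 step at a time; state shown every 20 steps (Δt=0.1):
t=0.100: state=(3.020, 3.883, 8.036)
t=0.200: state=(3.669, 4.213, 7.303)
t=0.235: state=(3.858, 4.398, 7.176)
next step: t=0.240: state=(3.885, 4.427, 7.163) — x has crossed 3.88
linear interpolation between t=0.235 (3.85784) and t=0.240 (3.88488) → t≈0.239

t = 0.239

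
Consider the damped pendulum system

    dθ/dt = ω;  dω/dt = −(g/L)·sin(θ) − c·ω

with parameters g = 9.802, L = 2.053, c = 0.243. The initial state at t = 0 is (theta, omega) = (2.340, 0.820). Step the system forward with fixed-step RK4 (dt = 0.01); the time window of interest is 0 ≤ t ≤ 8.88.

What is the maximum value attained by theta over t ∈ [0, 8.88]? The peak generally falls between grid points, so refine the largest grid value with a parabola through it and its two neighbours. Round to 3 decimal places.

max theta = 2.439

t=0.000: state=(2.340, 0.820)
step 1 (dt=0.01): k1=(0.820, -3.630), k2=(0.802, -3.611), k3=(0.802, -3.612), k4=(0.784, -3.594); state += dt/6·(k1+2k2+2k3+k4)
t=0.010: state=(2.348, 0.784)
t=0.020: state=(2.356, 0.748)
t=0.030: state=(2.363, 0.713)
continuing one RK4 step at a time; state shown every 50 steps (Δt=0.5):
t=0.500: state=(2.342, -0.781)
t=1.000: state=(1.498, -2.681)
t=1.500: state=(-0.203, -3.607)
t=2.000: state=(-1.537, -1.466)
t=2.500: state=(-1.659, 0.928)
t=3.000: state=(-0.669, 2.857)
t=3.500: state=(0.768, 2.349)
t=4.000: state=(1.379, 0.038)
t=4.500: state=(0.849, -2.031)
t=5.000: state=(-0.353, -2.316)
t=5.500: state=(-1.091, -0.462)
t=6.000: state=(-0.804, 1.507)
t=6.500: state=(0.174, 2.028)
t=7.000: state=(0.873, 0.564)
t=7.500: state=(0.694, -1.195)
t=8.000: state=(-0.113, -1.714)
t=8.500: state=(-0.717, -0.511)
t=8.880: state=(-0.676, 0.696)
largest grid value and its neighbours: theta(0.240)=2.43903, theta(0.250)=2.43914, theta(0.260)=2.43895
parabola through these three points peaks at t≈0.249 with theta≈2.43915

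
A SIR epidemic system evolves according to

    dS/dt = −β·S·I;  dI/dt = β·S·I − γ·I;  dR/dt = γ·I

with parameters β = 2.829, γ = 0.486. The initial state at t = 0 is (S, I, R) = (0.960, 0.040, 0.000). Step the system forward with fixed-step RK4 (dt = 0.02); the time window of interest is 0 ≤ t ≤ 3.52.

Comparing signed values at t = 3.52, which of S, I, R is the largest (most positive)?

largest component: R

t=0.000: state=(0.960, 0.040, 0.000)
step 1 (dt=0.02): k1=(-0.109, 0.089, 0.019), k2=(-0.111, 0.091, 0.020), k3=(-0.111, 0.091, 0.020), k4=(-0.113, 0.093, 0.020); state += dt/6·(k1+2k2+2k3+k4)
t=0.020: state=(0.958, 0.042, 0.000)
t=0.040: state=(0.955, 0.044, 0.001)
t=0.060: state=(0.953, 0.046, 0.001)
continuing one RK4 step at a time; state shown every 10 steps (Δt=0.2):
t=0.200: state=(0.933, 0.062, 0.005)
t=0.400: state=(0.893, 0.094, 0.012)
t=0.600: state=(0.836, 0.140, 0.024)
t=0.800: state=(0.760, 0.200, 0.040)
t=1.000: state=(0.666, 0.271, 0.063)
t=1.200: state=(0.559, 0.348, 0.093)
t=1.400: state=(0.449, 0.420, 0.130)
t=1.600: state=(0.348, 0.478, 0.174)
t=1.800: state=(0.263, 0.515, 0.223)
t=2.000: state=(0.195, 0.531, 0.274)
t=2.200: state=(0.145, 0.530, 0.325)
t=2.400: state=(0.107, 0.516, 0.376)
t=2.600: state=(0.081, 0.494, 0.425)
t=2.800: state=(0.061, 0.466, 0.472)
t=3.000: state=(0.048, 0.436, 0.516)
t=3.200: state=(0.038, 0.406, 0.557)
t=3.400: state=(0.030, 0.375, 0.595)
t=3.520: state=(0.027, 0.357, 0.616)
compare at T: S=0.027, I=0.357, R=0.616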